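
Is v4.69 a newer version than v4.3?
Yes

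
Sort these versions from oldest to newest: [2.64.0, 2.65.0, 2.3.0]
[2.3.0, 2.64.0, 2.65.0]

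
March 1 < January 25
False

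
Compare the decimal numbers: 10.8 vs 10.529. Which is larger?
10.8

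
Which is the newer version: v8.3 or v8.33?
v8.33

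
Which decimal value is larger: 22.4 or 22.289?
22.4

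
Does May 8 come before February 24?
No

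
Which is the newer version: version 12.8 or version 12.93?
version 12.93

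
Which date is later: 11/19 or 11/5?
11/19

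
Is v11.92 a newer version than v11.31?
Yes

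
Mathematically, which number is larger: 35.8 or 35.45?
35.8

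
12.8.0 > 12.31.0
False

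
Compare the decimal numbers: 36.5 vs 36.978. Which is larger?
36.978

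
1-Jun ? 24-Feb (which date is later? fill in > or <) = >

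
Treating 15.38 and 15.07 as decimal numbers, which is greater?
15.38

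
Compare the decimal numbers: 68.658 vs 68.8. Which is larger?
68.8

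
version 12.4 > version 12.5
False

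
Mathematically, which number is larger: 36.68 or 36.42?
36.68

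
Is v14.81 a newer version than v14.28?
Yes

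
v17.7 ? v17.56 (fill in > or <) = <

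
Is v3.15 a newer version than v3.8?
Yes. Version numbers are compared segment by segment as integers, not as decimals: minor version 15 > 8, so v3.15 > v3.8 (even though the decimal 3.15 < 3.8).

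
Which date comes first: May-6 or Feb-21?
Feb-21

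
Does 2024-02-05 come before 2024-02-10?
Yes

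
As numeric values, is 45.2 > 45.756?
False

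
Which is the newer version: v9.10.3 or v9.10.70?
v9.10.70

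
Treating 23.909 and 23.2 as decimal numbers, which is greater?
23.909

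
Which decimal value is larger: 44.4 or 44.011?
44.4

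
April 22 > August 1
False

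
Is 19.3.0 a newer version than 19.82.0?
No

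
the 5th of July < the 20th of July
True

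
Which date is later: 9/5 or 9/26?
9/26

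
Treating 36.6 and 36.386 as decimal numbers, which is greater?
36.6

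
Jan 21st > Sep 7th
False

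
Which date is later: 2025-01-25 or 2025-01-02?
2025-01-25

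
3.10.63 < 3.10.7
False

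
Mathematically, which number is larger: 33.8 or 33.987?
33.987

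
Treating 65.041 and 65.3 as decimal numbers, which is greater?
65.3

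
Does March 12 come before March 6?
No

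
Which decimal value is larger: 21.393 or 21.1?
21.393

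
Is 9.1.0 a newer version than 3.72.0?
Yes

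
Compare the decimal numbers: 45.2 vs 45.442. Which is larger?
45.442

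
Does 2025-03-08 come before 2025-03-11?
Yes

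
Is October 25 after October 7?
Yes. Day 25 comes after day 7 in October — this is a date comparison, not a decimal one (the decimal 10.25 would be smaller than 10.7).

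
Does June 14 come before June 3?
No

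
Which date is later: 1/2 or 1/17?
1/17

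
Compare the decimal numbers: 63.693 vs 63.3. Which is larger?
63.693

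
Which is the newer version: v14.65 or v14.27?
v14.65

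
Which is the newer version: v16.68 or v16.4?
v16.68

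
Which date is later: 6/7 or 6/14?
6/14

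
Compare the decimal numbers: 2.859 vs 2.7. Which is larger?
2.859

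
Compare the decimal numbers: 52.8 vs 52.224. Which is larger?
52.8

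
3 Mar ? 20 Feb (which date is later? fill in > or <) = >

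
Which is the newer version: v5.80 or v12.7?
v12.7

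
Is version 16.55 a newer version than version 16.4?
Yes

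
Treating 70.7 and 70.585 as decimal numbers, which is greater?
70.7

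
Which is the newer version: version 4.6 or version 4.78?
version 4.78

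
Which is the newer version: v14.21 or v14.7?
v14.21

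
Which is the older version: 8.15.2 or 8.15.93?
8.15.2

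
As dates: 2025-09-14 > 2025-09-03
True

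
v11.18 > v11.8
True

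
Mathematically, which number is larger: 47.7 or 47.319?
47.7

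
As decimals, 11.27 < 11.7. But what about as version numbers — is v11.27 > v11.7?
True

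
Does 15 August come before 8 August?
No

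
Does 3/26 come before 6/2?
Yes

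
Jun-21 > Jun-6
True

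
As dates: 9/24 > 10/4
False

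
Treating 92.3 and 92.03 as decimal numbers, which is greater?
92.3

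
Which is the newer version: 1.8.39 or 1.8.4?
1.8.39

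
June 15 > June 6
True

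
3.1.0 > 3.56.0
False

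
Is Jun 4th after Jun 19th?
No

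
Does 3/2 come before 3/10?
Yes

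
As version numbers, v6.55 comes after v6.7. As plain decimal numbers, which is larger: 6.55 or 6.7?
6.7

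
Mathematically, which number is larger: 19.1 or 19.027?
19.1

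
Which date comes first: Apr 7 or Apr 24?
Apr 7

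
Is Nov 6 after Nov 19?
No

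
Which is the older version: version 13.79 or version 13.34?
version 13.34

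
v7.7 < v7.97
True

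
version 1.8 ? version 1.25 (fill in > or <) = <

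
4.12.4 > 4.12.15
False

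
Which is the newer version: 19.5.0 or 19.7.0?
19.7.0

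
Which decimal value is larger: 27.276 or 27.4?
27.4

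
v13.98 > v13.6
True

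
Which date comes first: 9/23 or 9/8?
9/8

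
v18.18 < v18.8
False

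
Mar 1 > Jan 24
True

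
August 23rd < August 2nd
False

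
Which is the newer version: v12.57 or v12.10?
v12.57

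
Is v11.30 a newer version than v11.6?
Yes. Version numbers are compared segment by segment as integers, not as decimals: minor version 30 > 6, so v11.30 > v11.6 (even though the decimal 11.30 < 11.6).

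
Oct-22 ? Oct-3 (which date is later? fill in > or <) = >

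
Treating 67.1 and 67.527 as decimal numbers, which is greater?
67.527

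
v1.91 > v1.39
True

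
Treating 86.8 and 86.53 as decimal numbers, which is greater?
86.8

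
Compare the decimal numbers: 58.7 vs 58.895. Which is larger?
58.895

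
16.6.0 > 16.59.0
False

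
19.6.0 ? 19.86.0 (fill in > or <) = <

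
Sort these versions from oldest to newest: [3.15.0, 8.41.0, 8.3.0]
[3.15.0, 8.3.0, 8.41.0]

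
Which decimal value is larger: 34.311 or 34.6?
34.6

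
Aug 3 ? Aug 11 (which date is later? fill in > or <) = <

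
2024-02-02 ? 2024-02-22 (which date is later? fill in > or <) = <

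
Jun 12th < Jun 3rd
False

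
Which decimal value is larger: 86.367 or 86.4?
86.4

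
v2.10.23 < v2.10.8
False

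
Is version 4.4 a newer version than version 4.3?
Yes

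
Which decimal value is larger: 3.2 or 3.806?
3.806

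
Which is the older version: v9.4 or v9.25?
v9.4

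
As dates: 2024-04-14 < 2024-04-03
False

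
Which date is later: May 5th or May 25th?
May 25th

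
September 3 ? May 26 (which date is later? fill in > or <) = >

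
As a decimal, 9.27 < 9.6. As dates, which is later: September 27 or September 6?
September 27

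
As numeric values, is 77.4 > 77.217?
True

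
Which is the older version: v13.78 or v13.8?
v13.8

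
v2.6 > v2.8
False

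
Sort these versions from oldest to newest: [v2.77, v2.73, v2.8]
[v2.8, v2.73, v2.77]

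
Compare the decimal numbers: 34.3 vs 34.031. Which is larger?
34.3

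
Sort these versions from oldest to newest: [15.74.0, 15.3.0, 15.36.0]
[15.3.0, 15.36.0, 15.74.0]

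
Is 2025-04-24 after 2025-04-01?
Yes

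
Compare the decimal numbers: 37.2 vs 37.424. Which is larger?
37.424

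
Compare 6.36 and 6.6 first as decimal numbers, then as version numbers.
As decimals: 6.36 < 6.6. As versions: v6.36 > v6.6 (minor version 36 > 6).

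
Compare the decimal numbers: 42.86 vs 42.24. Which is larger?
42.86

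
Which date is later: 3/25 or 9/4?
9/4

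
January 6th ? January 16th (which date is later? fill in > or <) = <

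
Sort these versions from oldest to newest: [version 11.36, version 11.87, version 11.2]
[version 11.2, version 11.36, version 11.87]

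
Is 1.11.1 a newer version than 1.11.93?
No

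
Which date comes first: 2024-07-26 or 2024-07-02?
2024-07-02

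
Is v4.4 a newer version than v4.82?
No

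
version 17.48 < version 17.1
False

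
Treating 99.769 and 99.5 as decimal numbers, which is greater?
99.769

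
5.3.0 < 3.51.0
False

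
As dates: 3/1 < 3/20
True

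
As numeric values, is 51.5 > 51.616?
False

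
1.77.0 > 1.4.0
True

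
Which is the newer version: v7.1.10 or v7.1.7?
v7.1.10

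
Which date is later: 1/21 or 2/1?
2/1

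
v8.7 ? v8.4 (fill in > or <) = >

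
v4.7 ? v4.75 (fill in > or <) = <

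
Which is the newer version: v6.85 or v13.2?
v13.2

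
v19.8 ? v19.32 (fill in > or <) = <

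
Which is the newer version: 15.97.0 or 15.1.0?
15.97.0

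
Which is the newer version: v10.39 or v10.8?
v10.39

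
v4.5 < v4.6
True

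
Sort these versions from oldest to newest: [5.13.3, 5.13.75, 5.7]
[5.7, 5.13.3, 5.13.75]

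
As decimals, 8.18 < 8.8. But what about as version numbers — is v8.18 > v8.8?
True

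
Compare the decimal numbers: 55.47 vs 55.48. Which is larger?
55.48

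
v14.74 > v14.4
True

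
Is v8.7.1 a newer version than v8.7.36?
No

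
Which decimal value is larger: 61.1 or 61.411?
61.411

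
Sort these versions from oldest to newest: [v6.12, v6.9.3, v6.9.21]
[v6.9.3, v6.9.21, v6.12]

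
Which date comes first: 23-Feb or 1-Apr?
23-Feb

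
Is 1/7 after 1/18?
No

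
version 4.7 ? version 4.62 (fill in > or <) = <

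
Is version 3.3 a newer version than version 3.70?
No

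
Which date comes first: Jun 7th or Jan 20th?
Jan 20th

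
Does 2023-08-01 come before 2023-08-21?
Yes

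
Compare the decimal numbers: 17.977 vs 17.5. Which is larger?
17.977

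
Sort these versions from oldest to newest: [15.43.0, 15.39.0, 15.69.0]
[15.39.0, 15.43.0, 15.69.0]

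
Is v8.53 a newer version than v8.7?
Yes. Version numbers are compared segment by segment as integers, not as decimals: minor version 53 > 7, so v8.53 > v8.7 (even though the decimal 8.53 < 8.7).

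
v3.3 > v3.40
False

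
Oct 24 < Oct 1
False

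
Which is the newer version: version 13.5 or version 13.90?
version 13.90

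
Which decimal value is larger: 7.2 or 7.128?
7.2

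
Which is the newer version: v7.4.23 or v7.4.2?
v7.4.23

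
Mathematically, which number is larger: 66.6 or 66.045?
66.6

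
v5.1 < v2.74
False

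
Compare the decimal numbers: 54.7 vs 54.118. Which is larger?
54.7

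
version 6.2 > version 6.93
False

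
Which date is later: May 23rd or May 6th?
May 23rd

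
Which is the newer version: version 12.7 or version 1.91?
version 12.7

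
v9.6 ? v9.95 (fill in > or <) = <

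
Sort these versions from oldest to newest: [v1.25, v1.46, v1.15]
[v1.15, v1.25, v1.46]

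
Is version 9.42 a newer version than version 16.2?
No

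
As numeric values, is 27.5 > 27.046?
True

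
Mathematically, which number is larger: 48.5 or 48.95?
48.95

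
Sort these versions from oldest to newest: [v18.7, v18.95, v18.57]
[v18.7, v18.57, v18.95]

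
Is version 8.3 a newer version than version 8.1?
Yes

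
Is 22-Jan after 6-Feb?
No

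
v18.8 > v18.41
False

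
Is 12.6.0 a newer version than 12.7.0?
No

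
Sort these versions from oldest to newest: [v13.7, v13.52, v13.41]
[v13.7, v13.41, v13.52]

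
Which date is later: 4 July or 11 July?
11 July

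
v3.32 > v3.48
False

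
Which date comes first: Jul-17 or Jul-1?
Jul-1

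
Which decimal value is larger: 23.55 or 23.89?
23.89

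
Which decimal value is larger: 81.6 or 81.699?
81.699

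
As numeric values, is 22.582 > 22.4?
True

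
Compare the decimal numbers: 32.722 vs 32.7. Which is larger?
32.722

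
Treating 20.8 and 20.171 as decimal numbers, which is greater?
20.8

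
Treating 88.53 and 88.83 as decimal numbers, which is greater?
88.83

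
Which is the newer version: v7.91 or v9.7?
v9.7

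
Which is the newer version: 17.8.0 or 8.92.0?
17.8.0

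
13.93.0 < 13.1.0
False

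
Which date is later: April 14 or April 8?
April 14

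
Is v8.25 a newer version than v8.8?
Yes. Version numbers are compared segment by segment as integers, not as decimals: minor version 25 > 8, so v8.25 > v8.8 (even though the decimal 8.25 < 8.8).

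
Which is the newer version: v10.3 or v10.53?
v10.53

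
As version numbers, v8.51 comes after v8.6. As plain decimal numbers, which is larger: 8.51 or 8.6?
8.6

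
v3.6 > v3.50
False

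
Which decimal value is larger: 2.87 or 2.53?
2.87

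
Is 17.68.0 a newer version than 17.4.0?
Yes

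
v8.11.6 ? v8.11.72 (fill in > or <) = <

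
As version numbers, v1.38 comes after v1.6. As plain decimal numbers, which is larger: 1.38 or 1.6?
1.6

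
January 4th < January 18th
True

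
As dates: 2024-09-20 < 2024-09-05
False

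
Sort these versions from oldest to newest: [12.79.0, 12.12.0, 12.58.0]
[12.12.0, 12.58.0, 12.79.0]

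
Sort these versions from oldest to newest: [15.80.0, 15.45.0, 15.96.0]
[15.45.0, 15.80.0, 15.96.0]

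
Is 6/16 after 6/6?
Yes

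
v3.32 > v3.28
True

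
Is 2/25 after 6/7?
No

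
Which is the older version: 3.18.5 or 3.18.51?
3.18.5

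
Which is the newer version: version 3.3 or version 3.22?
version 3.22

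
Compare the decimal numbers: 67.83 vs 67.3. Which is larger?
67.83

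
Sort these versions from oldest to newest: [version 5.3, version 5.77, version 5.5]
[version 5.3, version 5.5, version 5.77]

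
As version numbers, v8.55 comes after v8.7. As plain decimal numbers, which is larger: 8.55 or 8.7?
8.7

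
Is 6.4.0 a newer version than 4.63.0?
Yes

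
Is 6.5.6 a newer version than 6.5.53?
No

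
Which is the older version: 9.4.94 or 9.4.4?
9.4.4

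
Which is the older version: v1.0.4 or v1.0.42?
v1.0.4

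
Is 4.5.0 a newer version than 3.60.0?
Yes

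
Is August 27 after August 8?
Yes. Day 27 comes after day 8 in August — this is a date comparison, not a decimal one (the decimal 8.27 would be smaller than 8.8).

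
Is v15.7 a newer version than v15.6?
Yes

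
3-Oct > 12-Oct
False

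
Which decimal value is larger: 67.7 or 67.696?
67.7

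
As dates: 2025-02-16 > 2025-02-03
True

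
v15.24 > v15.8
True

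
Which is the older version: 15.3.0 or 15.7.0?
15.3.0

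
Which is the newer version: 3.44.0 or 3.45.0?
3.45.0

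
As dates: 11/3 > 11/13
False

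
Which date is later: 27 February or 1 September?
1 September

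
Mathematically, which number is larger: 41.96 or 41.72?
41.96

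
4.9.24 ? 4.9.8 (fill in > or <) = >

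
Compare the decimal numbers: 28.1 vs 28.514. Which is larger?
28.514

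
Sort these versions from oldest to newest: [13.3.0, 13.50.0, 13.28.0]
[13.3.0, 13.28.0, 13.50.0]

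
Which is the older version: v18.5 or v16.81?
v16.81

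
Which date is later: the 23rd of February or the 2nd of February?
the 23rd of February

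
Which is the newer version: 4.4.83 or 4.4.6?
4.4.83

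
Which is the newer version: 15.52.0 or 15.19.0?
15.52.0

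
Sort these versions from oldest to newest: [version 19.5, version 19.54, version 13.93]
[version 13.93, version 19.5, version 19.54]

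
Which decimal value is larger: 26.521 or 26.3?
26.521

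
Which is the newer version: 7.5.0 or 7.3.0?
7.5.0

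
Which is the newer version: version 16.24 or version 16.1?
version 16.24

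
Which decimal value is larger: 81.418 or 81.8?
81.8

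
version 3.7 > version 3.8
False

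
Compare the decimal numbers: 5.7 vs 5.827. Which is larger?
5.827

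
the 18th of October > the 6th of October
True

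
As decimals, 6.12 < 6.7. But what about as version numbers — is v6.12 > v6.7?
True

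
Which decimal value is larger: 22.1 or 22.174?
22.174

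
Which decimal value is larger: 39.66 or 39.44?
39.66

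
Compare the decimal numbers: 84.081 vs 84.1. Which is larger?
84.1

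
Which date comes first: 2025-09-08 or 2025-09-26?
2025-09-08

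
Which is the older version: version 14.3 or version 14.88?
version 14.3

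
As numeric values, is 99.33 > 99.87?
False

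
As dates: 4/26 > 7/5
False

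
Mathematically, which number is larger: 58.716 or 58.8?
58.8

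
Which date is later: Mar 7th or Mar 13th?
Mar 13th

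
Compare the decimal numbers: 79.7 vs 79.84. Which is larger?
79.84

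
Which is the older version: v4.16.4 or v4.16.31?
v4.16.4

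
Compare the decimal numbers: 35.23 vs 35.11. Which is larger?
35.23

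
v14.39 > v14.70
False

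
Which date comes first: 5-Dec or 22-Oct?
22-Oct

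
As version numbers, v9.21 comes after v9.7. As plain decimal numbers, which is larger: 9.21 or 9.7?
9.7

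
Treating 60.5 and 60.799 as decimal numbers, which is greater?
60.799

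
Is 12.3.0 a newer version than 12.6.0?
No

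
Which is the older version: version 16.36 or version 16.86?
version 16.36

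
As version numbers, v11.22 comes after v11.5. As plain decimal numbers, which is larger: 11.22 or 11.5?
11.5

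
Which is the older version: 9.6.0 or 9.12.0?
9.6.0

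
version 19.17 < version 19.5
False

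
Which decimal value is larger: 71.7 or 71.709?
71.709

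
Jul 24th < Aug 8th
True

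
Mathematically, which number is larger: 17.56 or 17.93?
17.93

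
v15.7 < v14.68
False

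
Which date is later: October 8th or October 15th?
October 15th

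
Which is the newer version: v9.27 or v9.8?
v9.27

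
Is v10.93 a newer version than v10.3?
Yes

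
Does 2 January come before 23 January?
Yes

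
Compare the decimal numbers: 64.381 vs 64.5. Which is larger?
64.5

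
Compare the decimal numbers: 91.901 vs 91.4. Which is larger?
91.901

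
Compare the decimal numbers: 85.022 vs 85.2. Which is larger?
85.2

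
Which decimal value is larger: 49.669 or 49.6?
49.669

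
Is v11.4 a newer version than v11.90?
No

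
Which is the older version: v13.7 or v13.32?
v13.7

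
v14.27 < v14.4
False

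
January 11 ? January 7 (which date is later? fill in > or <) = >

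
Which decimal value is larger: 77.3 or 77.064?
77.3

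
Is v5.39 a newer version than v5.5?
Yes. Version numbers are compared segment by segment as integers, not as decimals: minor version 39 > 5, so v5.39 > v5.5 (even though the decimal 5.39 < 5.5).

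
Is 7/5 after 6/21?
Yes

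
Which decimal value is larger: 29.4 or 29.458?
29.458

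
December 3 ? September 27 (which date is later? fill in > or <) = >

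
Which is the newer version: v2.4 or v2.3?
v2.4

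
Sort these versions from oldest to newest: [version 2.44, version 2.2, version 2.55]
[version 2.2, version 2.44, version 2.55]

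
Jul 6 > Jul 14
False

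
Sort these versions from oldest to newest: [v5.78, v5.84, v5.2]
[v5.2, v5.78, v5.84]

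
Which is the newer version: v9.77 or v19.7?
v19.7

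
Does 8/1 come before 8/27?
Yes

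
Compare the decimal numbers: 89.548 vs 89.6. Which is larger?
89.6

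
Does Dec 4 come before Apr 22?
No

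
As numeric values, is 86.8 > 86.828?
False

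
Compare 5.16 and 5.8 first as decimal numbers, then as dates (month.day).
As decimals: 5.16 < 5.8. As dates: 5/16 is later than 5/8 (day 16 > day 8).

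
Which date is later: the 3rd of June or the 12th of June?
the 12th of June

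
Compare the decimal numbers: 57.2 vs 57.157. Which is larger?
57.2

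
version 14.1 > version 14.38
False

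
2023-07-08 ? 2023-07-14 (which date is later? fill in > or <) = <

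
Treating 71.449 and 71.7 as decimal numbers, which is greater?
71.7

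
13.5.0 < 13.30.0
True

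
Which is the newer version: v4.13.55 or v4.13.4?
v4.13.55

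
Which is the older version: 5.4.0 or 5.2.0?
5.2.0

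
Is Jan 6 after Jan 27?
No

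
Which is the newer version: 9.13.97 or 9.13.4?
9.13.97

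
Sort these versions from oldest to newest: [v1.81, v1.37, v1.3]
[v1.3, v1.37, v1.81]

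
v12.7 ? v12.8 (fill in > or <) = <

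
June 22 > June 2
True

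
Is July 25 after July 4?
Yes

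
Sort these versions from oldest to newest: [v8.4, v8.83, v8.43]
[v8.4, v8.43, v8.83]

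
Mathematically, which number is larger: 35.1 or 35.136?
35.136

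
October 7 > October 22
False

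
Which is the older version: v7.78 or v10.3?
v7.78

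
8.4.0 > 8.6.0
False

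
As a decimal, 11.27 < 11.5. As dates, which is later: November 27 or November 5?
November 27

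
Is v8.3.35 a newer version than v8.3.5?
Yes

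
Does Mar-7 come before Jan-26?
No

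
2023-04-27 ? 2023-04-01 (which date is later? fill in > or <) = >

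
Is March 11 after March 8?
Yes. Day 11 comes after day 8 in March — this is a date comparison, not a decimal one (the decimal 3.11 would be smaller than 3.8).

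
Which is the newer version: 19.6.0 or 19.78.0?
19.78.0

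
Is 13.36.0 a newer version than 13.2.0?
Yes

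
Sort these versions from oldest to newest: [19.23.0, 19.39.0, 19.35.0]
[19.23.0, 19.35.0, 19.39.0]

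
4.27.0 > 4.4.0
True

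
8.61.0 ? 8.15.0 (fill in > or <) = >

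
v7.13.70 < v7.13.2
False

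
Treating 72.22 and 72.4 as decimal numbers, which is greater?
72.4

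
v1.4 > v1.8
False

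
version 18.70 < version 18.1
False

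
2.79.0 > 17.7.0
False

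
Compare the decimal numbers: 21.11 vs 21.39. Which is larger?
21.39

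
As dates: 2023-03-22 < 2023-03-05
False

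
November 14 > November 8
True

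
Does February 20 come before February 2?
No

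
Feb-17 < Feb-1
False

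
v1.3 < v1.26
True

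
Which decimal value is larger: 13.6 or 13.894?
13.894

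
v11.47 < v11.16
False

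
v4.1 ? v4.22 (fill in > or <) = <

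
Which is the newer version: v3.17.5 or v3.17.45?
v3.17.45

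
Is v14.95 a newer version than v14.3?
Yes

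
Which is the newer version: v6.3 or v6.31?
v6.31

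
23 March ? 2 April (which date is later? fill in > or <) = <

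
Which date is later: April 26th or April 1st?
April 26th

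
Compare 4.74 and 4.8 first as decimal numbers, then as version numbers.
As decimals: 4.74 < 4.8. As versions: v4.74 > v4.8 (minor version 74 > 8).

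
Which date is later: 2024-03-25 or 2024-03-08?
2024-03-25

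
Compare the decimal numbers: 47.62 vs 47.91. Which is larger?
47.91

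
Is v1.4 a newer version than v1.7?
No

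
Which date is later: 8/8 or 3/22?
8/8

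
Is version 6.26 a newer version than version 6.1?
Yes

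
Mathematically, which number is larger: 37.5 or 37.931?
37.931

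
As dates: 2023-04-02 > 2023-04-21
False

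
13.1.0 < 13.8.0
True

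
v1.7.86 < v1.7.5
False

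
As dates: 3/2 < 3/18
True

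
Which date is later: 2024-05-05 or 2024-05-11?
2024-05-11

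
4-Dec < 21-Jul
False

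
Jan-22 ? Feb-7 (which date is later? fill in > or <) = <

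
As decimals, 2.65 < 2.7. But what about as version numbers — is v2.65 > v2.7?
True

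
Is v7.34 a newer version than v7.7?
Yes. Version numbers are compared segment by segment as integers, not as decimals: minor version 34 > 7, so v7.34 > v7.7 (even though the decimal 7.34 < 7.7).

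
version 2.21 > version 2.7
True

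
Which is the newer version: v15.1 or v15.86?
v15.86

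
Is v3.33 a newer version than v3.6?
Yes. Version numbers are compared segment by segment as integers, not as decimals: minor version 33 > 6, so v3.33 > v3.6 (even though the decimal 3.33 < 3.6).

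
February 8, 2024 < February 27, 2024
True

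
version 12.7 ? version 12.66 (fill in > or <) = <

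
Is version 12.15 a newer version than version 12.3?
Yes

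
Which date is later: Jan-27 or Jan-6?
Jan-27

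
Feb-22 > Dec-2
False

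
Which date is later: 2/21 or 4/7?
4/7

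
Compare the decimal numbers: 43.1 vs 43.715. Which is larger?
43.715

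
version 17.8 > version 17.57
False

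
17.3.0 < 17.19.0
True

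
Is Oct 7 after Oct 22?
No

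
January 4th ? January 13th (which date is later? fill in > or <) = <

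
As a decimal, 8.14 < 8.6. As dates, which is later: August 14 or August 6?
August 14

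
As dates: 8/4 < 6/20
False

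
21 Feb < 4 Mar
True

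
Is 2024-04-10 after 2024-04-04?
Yes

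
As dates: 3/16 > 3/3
True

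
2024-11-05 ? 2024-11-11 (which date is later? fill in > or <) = <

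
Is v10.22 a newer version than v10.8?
Yes. Version numbers are compared segment by segment as integers, not as decimals: minor version 22 > 8, so v10.22 > v10.8 (even though the decimal 10.22 < 10.8).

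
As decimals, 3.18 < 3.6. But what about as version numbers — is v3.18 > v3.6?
True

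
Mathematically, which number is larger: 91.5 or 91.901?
91.901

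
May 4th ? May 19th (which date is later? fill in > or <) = <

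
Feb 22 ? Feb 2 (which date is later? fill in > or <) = >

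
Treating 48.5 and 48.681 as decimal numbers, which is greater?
48.681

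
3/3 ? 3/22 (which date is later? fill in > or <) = <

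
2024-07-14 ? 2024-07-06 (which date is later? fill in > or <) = >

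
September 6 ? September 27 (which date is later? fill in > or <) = <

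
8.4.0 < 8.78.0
True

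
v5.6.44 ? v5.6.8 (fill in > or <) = >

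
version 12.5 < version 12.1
False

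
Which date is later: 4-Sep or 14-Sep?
14-Sep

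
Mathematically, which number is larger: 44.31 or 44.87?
44.87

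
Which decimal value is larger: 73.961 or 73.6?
73.961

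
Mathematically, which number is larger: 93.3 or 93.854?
93.854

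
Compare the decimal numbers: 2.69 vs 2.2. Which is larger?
2.69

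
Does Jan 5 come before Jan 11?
Yes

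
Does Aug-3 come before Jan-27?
No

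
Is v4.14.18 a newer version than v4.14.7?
Yes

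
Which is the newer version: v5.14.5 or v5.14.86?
v5.14.86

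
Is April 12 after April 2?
Yes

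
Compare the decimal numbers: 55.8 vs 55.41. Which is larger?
55.8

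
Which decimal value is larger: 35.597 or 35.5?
35.597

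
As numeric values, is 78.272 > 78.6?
False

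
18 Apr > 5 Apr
True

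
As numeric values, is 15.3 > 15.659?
False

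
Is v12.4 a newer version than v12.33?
No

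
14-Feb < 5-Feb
False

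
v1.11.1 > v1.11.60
False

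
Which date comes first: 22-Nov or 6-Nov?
6-Nov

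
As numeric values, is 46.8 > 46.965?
False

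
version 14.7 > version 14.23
False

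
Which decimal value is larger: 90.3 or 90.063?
90.3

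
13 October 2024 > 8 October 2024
True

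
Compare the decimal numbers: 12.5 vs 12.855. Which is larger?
12.855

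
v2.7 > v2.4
True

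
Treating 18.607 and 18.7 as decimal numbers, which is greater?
18.7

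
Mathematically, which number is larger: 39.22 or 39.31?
39.31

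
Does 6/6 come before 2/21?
No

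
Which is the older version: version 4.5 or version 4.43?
version 4.5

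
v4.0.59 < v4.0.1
False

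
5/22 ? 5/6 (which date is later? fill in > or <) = >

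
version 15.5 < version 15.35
True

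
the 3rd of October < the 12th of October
True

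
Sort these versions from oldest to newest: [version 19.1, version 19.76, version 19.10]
[version 19.1, version 19.10, version 19.76]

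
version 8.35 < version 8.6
False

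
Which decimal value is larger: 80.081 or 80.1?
80.1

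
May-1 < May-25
True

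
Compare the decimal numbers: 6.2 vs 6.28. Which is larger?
6.28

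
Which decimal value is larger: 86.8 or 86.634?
86.8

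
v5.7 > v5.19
False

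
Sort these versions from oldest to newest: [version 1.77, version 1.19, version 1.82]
[version 1.19, version 1.77, version 1.82]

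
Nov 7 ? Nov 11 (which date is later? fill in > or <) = <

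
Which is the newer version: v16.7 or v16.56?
v16.56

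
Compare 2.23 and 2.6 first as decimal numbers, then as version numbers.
As decimals: 2.23 < 2.6. As versions: v2.23 > v2.6 (minor version 23 > 6).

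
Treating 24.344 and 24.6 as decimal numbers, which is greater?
24.6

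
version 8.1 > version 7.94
True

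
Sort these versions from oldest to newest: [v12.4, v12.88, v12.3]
[v12.3, v12.4, v12.88]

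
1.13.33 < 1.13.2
False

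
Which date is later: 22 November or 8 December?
8 December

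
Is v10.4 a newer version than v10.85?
No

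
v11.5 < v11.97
True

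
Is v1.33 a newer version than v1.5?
Yes. Version numbers are compared segment by segment as integers, not as decimals: minor version 33 > 5, so v1.33 > v1.5 (even though the decimal 1.33 < 1.5).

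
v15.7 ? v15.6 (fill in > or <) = >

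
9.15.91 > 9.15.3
True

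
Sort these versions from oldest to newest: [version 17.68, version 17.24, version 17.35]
[version 17.24, version 17.35, version 17.68]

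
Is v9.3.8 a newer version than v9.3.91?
No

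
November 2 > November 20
False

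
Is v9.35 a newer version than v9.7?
Yes. Version numbers are compared segment by segment as integers, not as decimals: minor version 35 > 7, so v9.35 > v9.7 (even though the decimal 9.35 < 9.7).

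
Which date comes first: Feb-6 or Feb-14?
Feb-6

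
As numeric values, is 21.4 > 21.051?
True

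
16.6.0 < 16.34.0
True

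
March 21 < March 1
False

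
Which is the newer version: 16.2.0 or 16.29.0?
16.29.0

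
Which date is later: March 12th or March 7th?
March 12th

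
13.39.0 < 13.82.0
True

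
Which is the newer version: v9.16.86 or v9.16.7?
v9.16.86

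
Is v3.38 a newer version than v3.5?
Yes. Version numbers are compared segment by segment as integers, not as decimals: minor version 38 > 5, so v3.38 > v3.5 (even though the decimal 3.38 < 3.5).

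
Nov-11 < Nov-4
False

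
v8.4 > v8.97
False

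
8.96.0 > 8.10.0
True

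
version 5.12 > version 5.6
True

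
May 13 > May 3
True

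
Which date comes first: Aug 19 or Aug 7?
Aug 7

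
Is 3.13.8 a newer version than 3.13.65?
No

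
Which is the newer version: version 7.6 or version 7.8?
version 7.8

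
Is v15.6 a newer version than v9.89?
Yes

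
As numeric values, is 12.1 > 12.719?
False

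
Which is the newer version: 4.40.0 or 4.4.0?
4.40.0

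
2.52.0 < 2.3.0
False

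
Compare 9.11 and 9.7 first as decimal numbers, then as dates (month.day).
As decimals: 9.11 < 9.7. As dates: 9/11 is later than 9/7 (day 11 > day 7).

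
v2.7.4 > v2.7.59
False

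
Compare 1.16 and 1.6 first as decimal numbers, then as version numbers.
As decimals: 1.16 < 1.6. As versions: v1.16 > v1.6 (minor version 16 > 6).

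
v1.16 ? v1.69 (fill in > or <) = <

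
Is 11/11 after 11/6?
Yes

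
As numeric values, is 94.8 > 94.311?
True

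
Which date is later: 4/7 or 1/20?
4/7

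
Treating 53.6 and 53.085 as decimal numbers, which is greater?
53.6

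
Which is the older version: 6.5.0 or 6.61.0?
6.5.0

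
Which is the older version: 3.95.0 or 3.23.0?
3.23.0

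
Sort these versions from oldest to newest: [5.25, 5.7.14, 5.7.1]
[5.7.1, 5.7.14, 5.25]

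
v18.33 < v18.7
False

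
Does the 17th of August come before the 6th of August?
No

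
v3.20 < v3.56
True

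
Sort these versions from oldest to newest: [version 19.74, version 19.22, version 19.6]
[version 19.6, version 19.22, version 19.74]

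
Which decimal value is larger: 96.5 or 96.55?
96.55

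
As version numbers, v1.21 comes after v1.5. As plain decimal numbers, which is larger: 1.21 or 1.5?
1.5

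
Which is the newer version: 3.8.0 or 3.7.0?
3.8.0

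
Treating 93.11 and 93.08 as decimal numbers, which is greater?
93.11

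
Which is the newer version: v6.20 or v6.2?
v6.20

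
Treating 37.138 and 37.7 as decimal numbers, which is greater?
37.7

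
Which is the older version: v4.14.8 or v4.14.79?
v4.14.8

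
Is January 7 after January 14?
No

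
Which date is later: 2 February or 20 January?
2 February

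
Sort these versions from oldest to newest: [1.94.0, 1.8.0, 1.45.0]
[1.8.0, 1.45.0, 1.94.0]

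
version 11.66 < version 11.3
False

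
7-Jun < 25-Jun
True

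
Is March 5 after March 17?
No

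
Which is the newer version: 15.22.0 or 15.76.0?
15.76.0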